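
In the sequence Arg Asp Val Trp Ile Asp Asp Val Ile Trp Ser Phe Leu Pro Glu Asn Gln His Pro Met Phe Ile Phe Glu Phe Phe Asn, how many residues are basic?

2

The basic amino acids are Lys (K), Arg (R), and His (H).
Matching residues: Arg1, His18.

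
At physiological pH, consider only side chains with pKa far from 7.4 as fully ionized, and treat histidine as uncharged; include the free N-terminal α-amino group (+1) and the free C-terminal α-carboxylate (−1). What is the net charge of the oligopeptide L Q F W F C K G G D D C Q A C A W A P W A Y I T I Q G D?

-2

The side chains ionized at physiological pH are Lys/Arg (+1) and Asp/Glu (−1); with His treated as neutral, nothing else contributes.
Positive (K, R): K7 → +1.
Negative (D, E): D10, D11, D28 → −3.
The N-terminus (+1) and C-terminus (−1) cancel.
Net charge = (+1) + (−3) = −2.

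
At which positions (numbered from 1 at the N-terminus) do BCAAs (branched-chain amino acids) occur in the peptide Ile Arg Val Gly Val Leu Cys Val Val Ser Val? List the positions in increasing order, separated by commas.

1, 3, 5, 6, 8, 9, 11

V, L, and I make up the branched-chain aliphatic group.
Matching residues: Ile1, Val3, Val5, Leu6, Val8, Val9, Val11.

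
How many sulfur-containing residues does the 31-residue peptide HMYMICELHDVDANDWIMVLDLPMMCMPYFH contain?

8

Only Cys (C) and Met (M) have a sulfur atom in the side chain.
Matching residues: M2, M4, C6, M18, M24, M25, C26, M27.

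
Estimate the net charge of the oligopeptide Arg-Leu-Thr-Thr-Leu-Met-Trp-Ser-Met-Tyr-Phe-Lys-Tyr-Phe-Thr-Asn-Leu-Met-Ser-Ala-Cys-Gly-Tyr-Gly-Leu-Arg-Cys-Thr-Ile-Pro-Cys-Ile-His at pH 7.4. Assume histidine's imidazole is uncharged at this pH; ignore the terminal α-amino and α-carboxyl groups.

+3

At pH ~7.4 the Lys and Arg side chains are protonated (+1), the Asp and Glu side chains are deprotonated (−1), and with His taken as neutral all other side chains carry no charge.
Positive (K, R): Arg1, Lys12, Arg26 → +3.
Negative (D, E): none → −0.
Net charge = (+3) + (−0) = +3.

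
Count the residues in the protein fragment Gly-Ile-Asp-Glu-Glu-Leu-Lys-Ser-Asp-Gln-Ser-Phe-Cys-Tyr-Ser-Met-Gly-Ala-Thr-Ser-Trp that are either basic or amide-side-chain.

Basic: H, K, R. Amide-side-chain: N, Q.
Basic residues here: Lys7 (1).
Amide-side-chain residues here: Gln10 (1).
The two groups share no amino acid, so total = 1 + 1 = 2.

2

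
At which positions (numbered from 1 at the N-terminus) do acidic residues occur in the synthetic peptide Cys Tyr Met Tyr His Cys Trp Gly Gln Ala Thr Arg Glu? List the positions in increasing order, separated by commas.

13

Only D (aspartate) and E (glutamate) carry a side-chain carboxylic acid.
Matching residues: Glu13.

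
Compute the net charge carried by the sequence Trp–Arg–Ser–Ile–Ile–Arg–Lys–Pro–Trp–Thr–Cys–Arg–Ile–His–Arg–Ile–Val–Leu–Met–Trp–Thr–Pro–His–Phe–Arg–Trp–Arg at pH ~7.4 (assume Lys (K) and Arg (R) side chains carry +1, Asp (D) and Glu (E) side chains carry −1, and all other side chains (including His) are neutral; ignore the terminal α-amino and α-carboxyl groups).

+7

Positive (K, R): Arg2, Arg6, Lys7, Arg12, Arg15, Arg25, Arg27 → +7.
Negative (D, E): none → −0.
Net charge = (+7) + (−0) = +7.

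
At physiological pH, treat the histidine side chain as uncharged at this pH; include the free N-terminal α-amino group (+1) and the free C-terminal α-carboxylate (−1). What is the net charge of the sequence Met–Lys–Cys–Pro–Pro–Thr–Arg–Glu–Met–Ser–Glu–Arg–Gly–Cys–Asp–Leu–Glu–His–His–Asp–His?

At pH ~7.4 the Lys and Arg side chains are protonated (+1), the Asp and Glu side chains are deprotonated (−1), and with His taken as neutral all other side chains carry no charge.
Positive (K, R): Lys2, Arg7, Arg12 → +3.
Negative (D, E): Glu8, Glu11, Asp15, Glu17, Asp20 → −5.
The N-terminus (+1) and C-terminus (−1) cancel.
Net charge = (+3) + (−5) = −2.

-2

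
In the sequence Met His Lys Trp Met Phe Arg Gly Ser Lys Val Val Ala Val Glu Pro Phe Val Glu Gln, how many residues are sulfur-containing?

2

Cysteine (C, thiol) and methionine (M, thioether) are the two sulfur-containing amino acids.
Matching residues: Met1, Met5.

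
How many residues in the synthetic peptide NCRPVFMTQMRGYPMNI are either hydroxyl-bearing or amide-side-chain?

5

Hydroxyl-bearing: S, T, Y. Amide-side-chain: N, Q.
Hydroxyl-bearing residues here: T8, Y13 (2).
Amide-side-chain residues here: N1, Q9, N16 (3).
The two groups share no amino acid, so total = 2 + 3 = 5.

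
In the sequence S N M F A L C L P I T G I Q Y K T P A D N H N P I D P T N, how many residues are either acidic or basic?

4

Acidic: D, E. Basic: H, K, R.
Acidic residues here: D20, D26 (2).
Basic residues here: K16, H22 (2).
The two groups share no amino acid, so total = 2 + 2 = 4.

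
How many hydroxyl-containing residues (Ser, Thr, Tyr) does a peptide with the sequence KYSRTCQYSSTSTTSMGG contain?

11

Matching residues: Y2, S3, T5, Y8, S9, S10, T11, S12, T13, T14, S15.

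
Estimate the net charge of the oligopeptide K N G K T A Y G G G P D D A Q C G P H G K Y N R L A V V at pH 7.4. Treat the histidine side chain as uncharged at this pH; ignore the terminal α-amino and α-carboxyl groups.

Near pH 7.4, K and R contribute +1 each, D and E contribute −1 each, and every other side chain (His included, as stated) is uncharged.
Positive (K, R): K1, K4, K21, R24 → +4.
Negative (D, E): D12, D13 → −2.
Net charge = (+4) + (−2) = +2.

+2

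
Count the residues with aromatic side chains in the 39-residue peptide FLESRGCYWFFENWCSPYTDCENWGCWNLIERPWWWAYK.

Phenylalanine (F), tryptophan (W), and tyrosine (Y) have aromatic ring side chains.
Matching residues: F1, Y8, W9, F10, F11, W14, Y18, W24, W27, W34, W35, W36, Y38.

13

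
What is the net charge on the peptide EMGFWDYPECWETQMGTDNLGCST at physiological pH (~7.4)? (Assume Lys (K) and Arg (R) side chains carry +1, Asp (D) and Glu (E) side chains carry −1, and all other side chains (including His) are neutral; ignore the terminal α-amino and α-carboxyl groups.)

Positive (K, R): none → +0.
Negative (D, E): E1, D6, E9, E12, D18 → −5.
Net charge = (+0) + (−5) = −5.

-5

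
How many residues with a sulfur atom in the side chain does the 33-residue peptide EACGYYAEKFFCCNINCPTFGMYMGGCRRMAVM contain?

The sulfur-bearing residues are cysteine (–SH) and methionine (–S–CH₃).
Matching residues: C3, C12, C13, C17, M22, M24, C27, M30, M33.

9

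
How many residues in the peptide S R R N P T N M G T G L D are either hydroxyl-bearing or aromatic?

Hydroxyl-bearing: S, T, Y. Aromatic: F, W, Y.
Hydroxyl-bearing residues here: S1, T6, T10 (3).
Aromatic residues here: none (0).
(Y belongs to both groups, but none appear in this sequence.) Total = 3 + 0 = 3.

3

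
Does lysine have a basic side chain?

K, R, and H are the three residues with basic side chains (ε-amine, guanidinium, and imidazole respectively).
Lysine is in this group.

Yes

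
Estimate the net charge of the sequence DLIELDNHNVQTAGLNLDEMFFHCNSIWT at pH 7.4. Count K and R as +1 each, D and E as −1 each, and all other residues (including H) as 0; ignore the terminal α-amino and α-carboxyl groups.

-5

Positive (K, R): none → +0.
Negative (D, E): D1, E4, D6, D18, E19 → −5.
Net charge = (+0) + (−5) = −5.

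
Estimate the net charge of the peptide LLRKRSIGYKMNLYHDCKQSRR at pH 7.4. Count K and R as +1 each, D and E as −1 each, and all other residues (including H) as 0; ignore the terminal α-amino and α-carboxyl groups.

+6

Positive (K, R): R3, K4, R5, K10, K18, R21, R22 → +7.
Negative (D, E): D16 → −1.
Net charge = (+7) + (−1) = +6.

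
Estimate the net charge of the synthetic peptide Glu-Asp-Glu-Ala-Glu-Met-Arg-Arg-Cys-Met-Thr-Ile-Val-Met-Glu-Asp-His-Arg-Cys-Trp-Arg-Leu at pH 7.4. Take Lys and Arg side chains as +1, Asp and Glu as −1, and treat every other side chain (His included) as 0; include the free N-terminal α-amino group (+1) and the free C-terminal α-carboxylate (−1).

-2

Positive (K, R): Arg7, Arg8, Arg18, Arg21 → +4.
Negative (D, E): Glu1, Asp2, Glu3, Glu5, Glu15, Asp16 → −6.
The N-terminus (+1) and C-terminus (−1) cancel.
Net charge = (+4) + (−6) = −2.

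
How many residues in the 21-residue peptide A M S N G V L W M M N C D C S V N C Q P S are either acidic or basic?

1

Acidic: D, E. Basic: H, K, R.
Acidic residues here: D13 (1).
Basic residues here: none (0).
The two groups share no amino acid, so total = 1 + 0 = 1.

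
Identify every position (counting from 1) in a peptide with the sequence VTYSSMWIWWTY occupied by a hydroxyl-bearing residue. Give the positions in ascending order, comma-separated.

Serine (S), threonine (T), and tyrosine (Y) each carry a hydroxyl group on the side chain.
Matching residues: T2, Y3, S4, S5, T11, Y12.

2, 3, 4, 5, 11, 12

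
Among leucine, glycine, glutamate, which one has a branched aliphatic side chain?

The BCAAs are Val, Leu, and Ile — aliphatic side chains with a branch point.
Of the listed options, only leucine belongs to this group.

leucine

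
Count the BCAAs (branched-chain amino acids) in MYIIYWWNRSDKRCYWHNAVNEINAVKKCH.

The BCAAs are Val, Leu, and Ile — aliphatic side chains with a branch point.
Matching residues: I3, I4, V20, I23, V26.

5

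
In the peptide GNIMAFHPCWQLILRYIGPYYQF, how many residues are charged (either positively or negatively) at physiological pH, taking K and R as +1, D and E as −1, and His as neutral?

Charged side chains at pH ~7.4: K, R (positive); D, E (negative).
Matching residues: R15.

1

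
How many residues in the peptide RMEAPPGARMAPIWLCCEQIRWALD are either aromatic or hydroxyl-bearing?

2

Aromatic: F, W, Y. Hydroxyl-bearing: S, T, Y.
Aromatic residues here: W14, W22 (2).
Hydroxyl-bearing residues here: none (0).
(Y belongs to both groups, but none appear in this sequence.) Total = 2 + 0 = 2.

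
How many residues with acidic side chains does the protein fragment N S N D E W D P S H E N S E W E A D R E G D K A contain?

9

Only D (aspartate) and E (glutamate) carry a side-chain carboxylic acid.
Matching residues: D4, E5, D7, E11, E14, E16, D18, E20, D22.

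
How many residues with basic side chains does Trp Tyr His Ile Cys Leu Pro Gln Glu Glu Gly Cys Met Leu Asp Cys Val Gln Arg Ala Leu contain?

Lysine (K), arginine (R), and histidine (H) have basic, nitrogen-containing side chains.
Matching residues: His3, Arg19.

2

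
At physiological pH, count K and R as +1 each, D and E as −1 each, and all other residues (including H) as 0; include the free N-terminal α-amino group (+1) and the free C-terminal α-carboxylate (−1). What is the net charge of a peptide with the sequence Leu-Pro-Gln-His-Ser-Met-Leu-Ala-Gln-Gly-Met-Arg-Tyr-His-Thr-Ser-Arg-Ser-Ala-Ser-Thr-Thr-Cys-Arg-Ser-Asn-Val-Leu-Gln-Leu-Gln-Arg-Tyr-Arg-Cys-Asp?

+4

Positive (K, R): Arg12, Arg17, Arg24, Arg32, Arg34 → +5.
Negative (D, E): Asp36 → −1.
The N-terminus (+1) and C-terminus (−1) cancel.
Net charge = (+5) + (−1) = +4.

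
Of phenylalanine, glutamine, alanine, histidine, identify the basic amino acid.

histidine

K, R, and H are the three residues with basic side chains (ε-amine, guanidinium, and imidazole respectively).
Of the listed options, only histidine belongs to this group.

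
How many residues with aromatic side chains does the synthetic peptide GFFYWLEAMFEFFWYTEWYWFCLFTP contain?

The aromatic amino acids are Phe (F, benzyl), Trp (W, indole), and Tyr (Y, phenol).
Matching residues: F2, F3, Y4, W5, F10, F12, F13, W14, Y15, W18, Y19, W20, F21, F24.

14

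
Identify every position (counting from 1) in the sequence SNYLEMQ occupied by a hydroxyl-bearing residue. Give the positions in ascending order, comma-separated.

Serine (S), threonine (T), and tyrosine (Y) each carry a hydroxyl group on the side chain.
Matching residues: S1, Y3.

1, 3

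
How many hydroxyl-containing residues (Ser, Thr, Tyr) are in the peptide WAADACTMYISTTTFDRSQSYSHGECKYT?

Matching residues: T7, Y9, S11, T12, T13, T14, S18, S20, Y21, S22, Y28, T29.

12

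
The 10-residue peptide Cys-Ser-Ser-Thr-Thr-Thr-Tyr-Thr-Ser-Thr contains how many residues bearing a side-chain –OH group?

9

Serine (S), threonine (T), and tyrosine (Y) each carry a hydroxyl group on the side chain.
Matching residues: Ser2, Ser3, Thr4, Thr5, Thr6, Tyr7, Thr8, Ser9, Thr10.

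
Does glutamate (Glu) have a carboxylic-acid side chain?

The acidic residues are Asp (D) and Glu (E), whose side chains end in a carboxylate group.
Glutamate is in this group.

Yes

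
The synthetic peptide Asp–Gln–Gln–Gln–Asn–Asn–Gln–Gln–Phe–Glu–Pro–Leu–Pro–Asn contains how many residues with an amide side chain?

8

Asparagine (N) and glutamine (Q) have uncharged amide side chains.
Matching residues: Gln2, Gln3, Gln4, Asn5, Asn6, Gln7, Gln8, Asn14.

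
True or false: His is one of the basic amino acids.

True

Lysine (K), arginine (R), and histidine (H) have basic, nitrogen-containing side chains.
Histidine is in this group.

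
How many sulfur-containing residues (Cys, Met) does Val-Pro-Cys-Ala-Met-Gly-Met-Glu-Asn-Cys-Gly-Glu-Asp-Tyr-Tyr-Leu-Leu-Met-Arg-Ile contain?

Matching residues: Cys3, Met5, Met7, Cys10, Met18.

5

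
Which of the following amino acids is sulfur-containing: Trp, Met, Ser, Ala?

Met

Cysteine (C, thiol) and methionine (M, thioether) are the two sulfur-containing amino acids.
Of the listed options, only Met belongs to this group.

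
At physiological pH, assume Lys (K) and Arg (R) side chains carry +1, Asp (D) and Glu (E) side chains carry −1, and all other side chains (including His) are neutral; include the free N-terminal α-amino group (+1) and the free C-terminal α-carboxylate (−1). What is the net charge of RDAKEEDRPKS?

0

Positive (K, R): R1, K4, R8, K10 → +4.
Negative (D, E): D2, E5, E6, D7 → −4.
The N-terminus (+1) and C-terminus (−1) cancel.
Net charge = (+4) + (−4) = 0.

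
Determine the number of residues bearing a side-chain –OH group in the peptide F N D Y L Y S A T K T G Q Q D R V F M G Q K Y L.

The –OH-bearing residues are Ser, Thr (aliphatic alcohols), and Tyr (phenol).
Matching residues: Y4, Y6, S7, T9, T11, Y23.

6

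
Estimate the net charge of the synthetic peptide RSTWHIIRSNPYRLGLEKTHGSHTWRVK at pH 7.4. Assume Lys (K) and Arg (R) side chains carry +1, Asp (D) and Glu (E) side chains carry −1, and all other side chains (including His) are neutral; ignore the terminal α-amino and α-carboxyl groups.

+5

Positive (K, R): R1, R8, R13, K18, R26, K28 → +6.
Negative (D, E): E17 → −1.
Net charge = (+6) + (−1) = +5.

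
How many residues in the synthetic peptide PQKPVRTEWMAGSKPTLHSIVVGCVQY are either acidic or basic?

Acidic: D, E. Basic: H, K, R.
Acidic residues here: E8 (1).
Basic residues here: K3, R6, K14, H18 (4).
The two groups share no amino acid, so total = 1 + 4 = 5.

5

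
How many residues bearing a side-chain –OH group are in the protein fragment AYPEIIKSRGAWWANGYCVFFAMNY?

4

Serine (S), threonine (T), and tyrosine (Y) each carry a hydroxyl group on the side chain.
Matching residues: Y2, S8, Y17, Y25.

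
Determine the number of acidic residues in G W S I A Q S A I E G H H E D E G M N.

4

Only D (aspartate) and E (glutamate) carry a side-chain carboxylic acid.
Matching residues: E10, E14, D15, E16.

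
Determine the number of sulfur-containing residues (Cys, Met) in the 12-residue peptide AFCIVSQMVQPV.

2

Matching residues: C3, M8.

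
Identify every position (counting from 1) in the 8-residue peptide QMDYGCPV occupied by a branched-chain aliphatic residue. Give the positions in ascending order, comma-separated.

8

V, L, and I make up the branched-chain aliphatic group.
Matching residues: V8.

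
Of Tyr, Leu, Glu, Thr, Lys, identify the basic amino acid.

K, R, and H are the three residues with basic side chains (ε-amine, guanidinium, and imidazole respectively).
Of the listed options, only Lys belongs to this group.

Lys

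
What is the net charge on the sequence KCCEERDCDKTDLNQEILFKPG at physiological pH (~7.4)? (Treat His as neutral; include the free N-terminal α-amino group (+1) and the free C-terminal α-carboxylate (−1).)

-2

Near pH 7.4, K and R contribute +1 each, D and E contribute −1 each, and every other side chain (His included, as stated) is uncharged.
Positive (K, R): K1, R6, K10, K20 → +4.
Negative (D, E): E4, E5, D7, D9, D12, E16 → −6.
The N-terminus (+1) and C-terminus (−1) cancel.
Net charge = (+4) + (−6) = −2.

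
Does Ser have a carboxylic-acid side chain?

No

The acidic residues are Asp (D) and Glu (E), whose side chains end in a carboxylate group.
Serine is not in this group.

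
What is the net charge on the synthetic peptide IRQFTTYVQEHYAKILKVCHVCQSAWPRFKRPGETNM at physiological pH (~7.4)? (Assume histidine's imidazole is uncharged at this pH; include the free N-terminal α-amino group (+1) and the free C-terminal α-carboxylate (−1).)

The side chains ionized at physiological pH are Lys/Arg (+1) and Asp/Glu (−1); with His treated as neutral, nothing else contributes.
Positive (K, R): R2, K14, K17, R28, K30, R31 → +6.
Negative (D, E): E10, E34 → −2.
The N-terminus (+1) and C-terminus (−1) cancel.
Net charge = (+6) + (−2) = +4.

+4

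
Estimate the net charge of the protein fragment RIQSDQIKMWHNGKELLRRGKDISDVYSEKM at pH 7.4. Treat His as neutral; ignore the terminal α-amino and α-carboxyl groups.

+2

At pH ~7.4 the Lys and Arg side chains are protonated (+1), the Asp and Glu side chains are deprotonated (−1), and with His taken as neutral all other side chains carry no charge.
Positive (K, R): R1, K8, K14, R18, R19, K21, K30 → +7.
Negative (D, E): D5, E15, D22, D25, E29 → −5.
Net charge = (+7) + (−5) = +2.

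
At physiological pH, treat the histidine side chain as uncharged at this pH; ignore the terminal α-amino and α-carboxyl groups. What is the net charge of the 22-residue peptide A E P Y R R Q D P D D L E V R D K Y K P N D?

At pH ~7.4 the Lys and Arg side chains are protonated (+1), the Asp and Glu side chains are deprotonated (−1), and with His taken as neutral all other side chains carry no charge.
Positive (K, R): R5, R6, R15, K17, K19 → +5.
Negative (D, E): E2, D8, D10, D11, E13, D16, D22 → −7.
Net charge = (+5) + (−7) = −2.

-2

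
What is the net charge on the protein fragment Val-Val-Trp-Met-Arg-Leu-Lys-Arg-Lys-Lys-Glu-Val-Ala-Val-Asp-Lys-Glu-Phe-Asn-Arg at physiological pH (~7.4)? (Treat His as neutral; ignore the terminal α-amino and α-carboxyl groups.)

+4

The side chains ionized at physiological pH are Lys/Arg (+1) and Asp/Glu (−1); with His treated as neutral, nothing else contributes.
Positive (K, R): Arg5, Lys7, Arg8, Lys9, Lys10, Lys16, Arg20 → +7.
Negative (D, E): Glu11, Asp15, Glu17 → −3.
Net charge = (+7) + (−3) = +4.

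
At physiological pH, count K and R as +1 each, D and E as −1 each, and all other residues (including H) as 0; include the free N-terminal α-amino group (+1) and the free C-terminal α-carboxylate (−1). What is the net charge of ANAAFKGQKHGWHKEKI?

+3

Positive (K, R): K6, K9, K14, K16 → +4.
Negative (D, E): E15 → −1.
The N-terminus (+1) and C-terminus (−1) cancel.
Net charge = (+4) + (−1) = +3.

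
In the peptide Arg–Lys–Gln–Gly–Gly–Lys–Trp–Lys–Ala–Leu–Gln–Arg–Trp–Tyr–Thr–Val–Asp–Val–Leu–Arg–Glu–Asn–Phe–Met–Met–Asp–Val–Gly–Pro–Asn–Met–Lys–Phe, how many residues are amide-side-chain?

4

The amide-side-chain residues are Asn (N) and Gln (Q).
Matching residues: Gln3, Gln11, Asn22, Asn30.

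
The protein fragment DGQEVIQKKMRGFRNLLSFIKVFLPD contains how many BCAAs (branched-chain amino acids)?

The BCAAs are Val, Leu, and Ile — aliphatic side chains with a branch point.
Matching residues: V5, I6, L16, L17, I20, V22, L24.

7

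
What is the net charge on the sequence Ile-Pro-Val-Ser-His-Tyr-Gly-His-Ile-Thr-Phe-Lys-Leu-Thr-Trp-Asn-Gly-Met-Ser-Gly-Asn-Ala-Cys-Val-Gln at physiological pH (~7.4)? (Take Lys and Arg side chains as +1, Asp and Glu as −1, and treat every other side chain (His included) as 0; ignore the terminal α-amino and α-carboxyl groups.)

Positive (K, R): Lys12 → +1.
Negative (D, E): none → −0.
Net charge = (+1) + (−0) = +1.

+1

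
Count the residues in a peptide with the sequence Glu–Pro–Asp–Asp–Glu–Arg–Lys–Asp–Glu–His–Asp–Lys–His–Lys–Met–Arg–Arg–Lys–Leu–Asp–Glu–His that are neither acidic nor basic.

3

Acidic: D, E. Basic: K, R, H. All other residues are neither.
Matching residues: Pro2, Met15, Leu19.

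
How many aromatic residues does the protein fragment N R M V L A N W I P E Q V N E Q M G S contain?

1

F, W, and Y each carry an aromatic ring on the side chain.
Matching residues: W8.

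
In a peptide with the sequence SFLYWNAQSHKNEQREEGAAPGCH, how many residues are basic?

4

K, R, and H are the three residues with basic side chains (ε-amine, guanidinium, and imidazole respectively).
Matching residues: H10, K11, R15, H24.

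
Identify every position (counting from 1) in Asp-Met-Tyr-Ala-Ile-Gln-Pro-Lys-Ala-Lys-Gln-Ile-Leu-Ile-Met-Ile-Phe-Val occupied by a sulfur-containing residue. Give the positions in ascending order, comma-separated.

Cysteine (C, thiol) and methionine (M, thioether) are the two sulfur-containing amino acids.
Matching residues: Met2, Met15.

2, 15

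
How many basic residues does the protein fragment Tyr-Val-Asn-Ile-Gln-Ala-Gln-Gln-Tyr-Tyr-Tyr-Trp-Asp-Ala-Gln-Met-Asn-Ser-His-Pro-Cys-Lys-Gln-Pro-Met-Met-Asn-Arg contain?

3

The basic amino acids are Lys (K), Arg (R), and His (H).
Matching residues: His19, Lys22, Arg28.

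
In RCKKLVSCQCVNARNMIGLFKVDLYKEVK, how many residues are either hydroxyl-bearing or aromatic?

Hydroxyl-bearing: S, T, Y. Aromatic: F, W, Y.
Hydroxyl-bearing residues here: S7, Y25 (2).
Aromatic residues here: F20, Y25 (2).
Y is in both groups, so the 1 Y residue must not be double-counted.
Total = 2 + 2 − 1 = 3.

3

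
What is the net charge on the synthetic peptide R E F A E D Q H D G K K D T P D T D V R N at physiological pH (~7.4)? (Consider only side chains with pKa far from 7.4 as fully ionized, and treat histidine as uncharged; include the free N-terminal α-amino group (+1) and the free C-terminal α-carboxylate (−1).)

-3

The side chains ionized at physiological pH are Lys/Arg (+1) and Asp/Glu (−1); with His treated as neutral, nothing else contributes.
Positive (K, R): R1, K11, K12, R20 → +4.
Negative (D, E): E2, E5, D6, D9, D13, D16, D18 → −7.
The N-terminus (+1) and C-terminus (−1) cancel.
Net charge = (+4) + (−7) = −3.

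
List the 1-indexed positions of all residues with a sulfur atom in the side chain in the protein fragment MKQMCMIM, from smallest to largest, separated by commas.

The sulfur-bearing residues are cysteine (–SH) and methionine (–S–CH₃).
Matching residues: M1, M4, C5, M6, M8.

1, 4, 5, 6, 8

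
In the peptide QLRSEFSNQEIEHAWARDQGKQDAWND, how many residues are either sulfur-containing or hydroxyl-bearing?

2

Sulfur-containing: C, M. Hydroxyl-bearing: S, T, Y.
Sulfur-containing residues here: none (0).
Hydroxyl-bearing residues here: S4, S7 (2).
The two groups share no amino acid, so total = 0 + 2 = 2.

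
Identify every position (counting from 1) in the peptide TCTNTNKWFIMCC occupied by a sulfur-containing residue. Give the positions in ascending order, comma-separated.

2, 11, 12, 13

The sulfur-bearing residues are cysteine (–SH) and methionine (–S–CH₃).
Matching residues: C2, M11, C12, C13.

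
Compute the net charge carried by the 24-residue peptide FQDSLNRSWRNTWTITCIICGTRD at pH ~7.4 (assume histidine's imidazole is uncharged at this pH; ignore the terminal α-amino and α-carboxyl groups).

The side chains ionized at physiological pH are Lys/Arg (+1) and Asp/Glu (−1); with His treated as neutral, nothing else contributes.
Positive (K, R): R7, R10, R23 → +3.
Negative (D, E): D3, D24 → −2.
Net charge = (+3) + (−2) = +1.

+1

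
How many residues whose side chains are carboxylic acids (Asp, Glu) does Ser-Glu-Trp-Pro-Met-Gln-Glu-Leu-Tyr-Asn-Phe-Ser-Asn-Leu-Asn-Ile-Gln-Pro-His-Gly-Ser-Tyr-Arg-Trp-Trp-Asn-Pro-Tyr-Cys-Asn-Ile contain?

Matching residues: Glu2, Glu7.

2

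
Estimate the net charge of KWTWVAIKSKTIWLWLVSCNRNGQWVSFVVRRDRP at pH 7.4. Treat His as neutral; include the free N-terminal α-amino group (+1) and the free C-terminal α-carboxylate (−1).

+6

Near pH 7.4, K and R contribute +1 each, D and E contribute −1 each, and every other side chain (His included, as stated) is uncharged.
Positive (K, R): K1, K8, K10, R21, R31, R32, R34 → +7.
Negative (D, E): D33 → −1.
The N-terminus (+1) and C-terminus (−1) cancel.
Net charge = (+7) + (−1) = +6.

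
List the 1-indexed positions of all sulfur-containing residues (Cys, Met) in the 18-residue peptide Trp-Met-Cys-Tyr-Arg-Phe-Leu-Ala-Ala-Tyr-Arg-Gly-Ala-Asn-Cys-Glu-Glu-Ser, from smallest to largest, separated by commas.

Matching residues: Met2, Cys3, Cys15.

2, 3, 15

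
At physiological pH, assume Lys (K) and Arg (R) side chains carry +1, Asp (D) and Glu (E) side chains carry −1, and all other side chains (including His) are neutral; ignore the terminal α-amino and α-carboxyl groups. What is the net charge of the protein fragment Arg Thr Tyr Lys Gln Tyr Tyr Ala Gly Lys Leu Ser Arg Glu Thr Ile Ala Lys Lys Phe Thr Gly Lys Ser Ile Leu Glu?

+5

Positive (K, R): Arg1, Lys4, Lys10, Arg13, Lys18, Lys19, Lys23 → +7.
Negative (D, E): Glu14, Glu27 → −2.
Net charge = (+7) + (−2) = +5.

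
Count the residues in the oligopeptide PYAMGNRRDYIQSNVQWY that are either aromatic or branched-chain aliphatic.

Aromatic: F, W, Y. Branched-chain aliphatic: I, L, V.
Aromatic residues here: Y2, Y10, W17, Y18 (4).
Branched-chain aliphatic residues here: I11, V15 (2).
The two groups share no amino acid, so total = 4 + 2 = 6.

6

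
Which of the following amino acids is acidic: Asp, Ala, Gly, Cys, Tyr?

The acidic residues are Asp (D) and Glu (E), whose side chains end in a carboxylate group.
Of the listed options, only Asp belongs to this group.

Asp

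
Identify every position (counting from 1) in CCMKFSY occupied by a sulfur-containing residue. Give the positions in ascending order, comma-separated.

1, 2, 3

Matching residues: C1, C2, M3.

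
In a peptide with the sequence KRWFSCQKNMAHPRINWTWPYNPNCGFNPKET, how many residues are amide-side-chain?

Asparagine (N) and glutamine (Q) have uncharged amide side chains.
Matching residues: Q7, N9, N16, N22, N24, N28.

6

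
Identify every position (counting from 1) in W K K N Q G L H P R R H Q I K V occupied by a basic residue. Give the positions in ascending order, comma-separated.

2, 3, 8, 10, 11, 12, 15

The basic amino acids are Lys (K), Arg (R), and His (H).
Matching residues: K2, K3, H8, R10, R11, H12, K15.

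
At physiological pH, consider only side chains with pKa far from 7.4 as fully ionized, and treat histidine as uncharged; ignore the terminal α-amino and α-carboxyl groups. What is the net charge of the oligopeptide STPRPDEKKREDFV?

The side chains ionized at physiological pH are Lys/Arg (+1) and Asp/Glu (−1); with His treated as neutral, nothing else contributes.
Positive (K, R): R4, K8, K9, R10 → +4.
Negative (D, E): D6, E7, E11, D12 → −4.
Net charge = (+4) + (−4) = 0.

0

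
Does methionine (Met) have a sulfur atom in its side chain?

Yes

The sulfur-bearing residues are cysteine (–SH) and methionine (–S–CH₃).
Methionine is in this group.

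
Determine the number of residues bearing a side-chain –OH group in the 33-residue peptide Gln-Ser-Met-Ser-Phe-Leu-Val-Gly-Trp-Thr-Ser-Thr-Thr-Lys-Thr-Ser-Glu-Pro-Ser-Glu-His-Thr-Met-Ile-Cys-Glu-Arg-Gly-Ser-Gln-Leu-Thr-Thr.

13

Serine (S), threonine (T), and tyrosine (Y) each carry a hydroxyl group on the side chain.
Matching residues: Ser2, Ser4, Thr10, Ser11, Thr12, Thr13, Thr15, Ser16, Ser19, Thr22, Ser29, Thr32, Thr33.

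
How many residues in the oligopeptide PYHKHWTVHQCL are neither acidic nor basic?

8

Acidic: D, E. Basic: K, R, H. All other residues are neither.
Matching residues: P1, Y2, W6, T7, V8, Q10, C11, L12.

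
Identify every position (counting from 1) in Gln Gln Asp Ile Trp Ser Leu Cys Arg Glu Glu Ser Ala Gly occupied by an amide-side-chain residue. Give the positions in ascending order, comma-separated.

Asparagine (N) and glutamine (Q) have uncharged amide side chains.
Matching residues: Gln1, Gln2.

1, 2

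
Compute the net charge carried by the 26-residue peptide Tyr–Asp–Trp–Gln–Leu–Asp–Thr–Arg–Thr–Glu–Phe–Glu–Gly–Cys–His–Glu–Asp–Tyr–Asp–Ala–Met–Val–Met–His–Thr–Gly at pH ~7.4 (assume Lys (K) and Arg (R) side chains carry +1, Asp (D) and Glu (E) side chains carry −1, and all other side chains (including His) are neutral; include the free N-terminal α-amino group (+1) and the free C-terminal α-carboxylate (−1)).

Positive (K, R): Arg8 → +1.
Negative (D, E): Asp2, Asp6, Glu10, Glu12, Glu16, Asp17, Asp19 → −7.
The N-terminus (+1) and C-terminus (−1) cancel.
Net charge = (+1) + (−7) = −6.

-6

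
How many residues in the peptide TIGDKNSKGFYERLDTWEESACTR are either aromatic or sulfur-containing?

4

Aromatic: F, W, Y. Sulfur-containing: C, M.
Aromatic residues here: F10, Y11, W17 (3).
Sulfur-containing residues here: C22 (1).
The two groups share no amino acid, so total = 3 + 1 = 4.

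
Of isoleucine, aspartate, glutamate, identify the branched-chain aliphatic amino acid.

The BCAAs are Val, Leu, and Ile — aliphatic side chains with a branch point.
Of the listed options, only isoleucine belongs to this group.

isoleucine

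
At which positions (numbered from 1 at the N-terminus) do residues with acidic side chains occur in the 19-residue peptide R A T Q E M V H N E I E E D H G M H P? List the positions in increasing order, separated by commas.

Only D (aspartate) and E (glutamate) carry a side-chain carboxylic acid.
Matching residues: E5, E10, E12, E13, D14.

5, 10, 12, 13, 14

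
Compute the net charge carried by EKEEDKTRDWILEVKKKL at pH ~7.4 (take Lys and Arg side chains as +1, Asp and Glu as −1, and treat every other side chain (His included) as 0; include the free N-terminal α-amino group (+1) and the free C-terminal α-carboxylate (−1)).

0

Positive (K, R): K2, K6, R8, K15, K16, K17 → +6.
Negative (D, E): E1, E3, E4, D5, D9, E13 → −6.
The N-terminus (+1) and C-terminus (−1) cancel.
Net charge = (+6) + (−6) = 0.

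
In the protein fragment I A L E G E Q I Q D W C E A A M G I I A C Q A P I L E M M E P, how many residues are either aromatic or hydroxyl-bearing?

Aromatic: F, W, Y. Hydroxyl-bearing: S, T, Y.
Aromatic residues here: W11 (1).
Hydroxyl-bearing residues here: none (0).
(Y belongs to both groups, but none appear in this sequence.) Total = 1 + 0 = 1.

1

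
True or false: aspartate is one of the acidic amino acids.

True

Only D (aspartate) and E (glutamate) carry a side-chain carboxylic acid.
Aspartate is in this group.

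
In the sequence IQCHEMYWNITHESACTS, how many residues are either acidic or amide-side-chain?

4

Acidic: D, E. Amide-side-chain: N, Q.
Acidic residues here: E5, E13 (2).
Amide-side-chain residues here: Q2, N9 (2).
The two groups share no amino acid, so total = 2 + 2 = 4.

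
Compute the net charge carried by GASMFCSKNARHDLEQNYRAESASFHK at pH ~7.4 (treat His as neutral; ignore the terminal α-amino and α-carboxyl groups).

The side chains ionized at physiological pH are Lys/Arg (+1) and Asp/Glu (−1); with His treated as neutral, nothing else contributes.
Positive (K, R): K8, R11, R19, K27 → +4.
Negative (D, E): D13, E15, E21 → −3.
Net charge = (+4) + (−3) = +1.

+1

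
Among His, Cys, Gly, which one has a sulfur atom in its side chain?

Cys

Only Cys (C) and Met (M) have a sulfur atom in the side chain.
Of the listed options, only Cys belongs to this group.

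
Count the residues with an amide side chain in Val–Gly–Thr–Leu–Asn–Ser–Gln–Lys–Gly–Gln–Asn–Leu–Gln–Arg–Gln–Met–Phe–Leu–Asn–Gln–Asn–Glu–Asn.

10

The amide-side-chain residues are Asn (N) and Gln (Q).
Matching residues: Asn5, Gln7, Gln10, Asn11, Gln13, Gln15, Asn19, Gln20, Asn21, Asn23.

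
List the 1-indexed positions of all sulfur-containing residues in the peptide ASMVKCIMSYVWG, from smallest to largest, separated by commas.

The sulfur-bearing residues are cysteine (–SH) and methionine (–S–CH₃).
Matching residues: M3, C6, M8.

3, 6, 8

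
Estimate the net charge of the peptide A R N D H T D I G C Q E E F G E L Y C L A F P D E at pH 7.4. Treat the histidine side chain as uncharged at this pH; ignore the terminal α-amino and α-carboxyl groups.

-6

Near pH 7.4, K and R contribute +1 each, D and E contribute −1 each, and every other side chain (His included, as stated) is uncharged.
Positive (K, R): R2 → +1.
Negative (D, E): D4, D7, E12, E13, E16, D24, E25 → −7.
Net charge = (+1) + (−7) = −6.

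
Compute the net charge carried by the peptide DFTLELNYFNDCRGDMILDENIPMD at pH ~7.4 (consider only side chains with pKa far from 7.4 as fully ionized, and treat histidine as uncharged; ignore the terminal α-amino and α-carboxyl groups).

At pH ~7.4 the Lys and Arg side chains are protonated (+1), the Asp and Glu side chains are deprotonated (−1), and with His taken as neutral all other side chains carry no charge.
Positive (K, R): R13 → +1.
Negative (D, E): D1, E5, D11, D15, D19, E20, D25 → −7.
Net charge = (+1) + (−7) = −6.

-6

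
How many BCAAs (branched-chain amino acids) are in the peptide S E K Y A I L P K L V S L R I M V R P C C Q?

7

The BCAAs are Val, Leu, and Ile — aliphatic side chains with a branch point.
Matching residues: I6, L7, L10, V11, L13, I15, V17.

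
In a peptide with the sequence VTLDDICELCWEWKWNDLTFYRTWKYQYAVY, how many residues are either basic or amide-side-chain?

5

Basic: H, K, R. Amide-side-chain: N, Q.
Basic residues here: K14, R22, K25 (3).
Amide-side-chain residues here: N16, Q27 (2).
The two groups share no amino acid, so total = 3 + 2 = 5.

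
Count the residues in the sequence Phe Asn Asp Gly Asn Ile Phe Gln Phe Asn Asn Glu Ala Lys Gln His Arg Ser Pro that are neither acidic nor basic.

14

Acidic: D, E. Basic: K, R, H. All other residues are neither.
Matching residues: Phe1, Asn2, Gly4, Asn5, Ile6, Phe7, Gln8, Phe9, Asn10, Asn11, Ala13, Gln15, Ser18, Pro19.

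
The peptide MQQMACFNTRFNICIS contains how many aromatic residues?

The aromatic amino acids are Phe (F, benzyl), Trp (W, indole), and Tyr (Y, phenol).
Matching residues: F7, F11.

2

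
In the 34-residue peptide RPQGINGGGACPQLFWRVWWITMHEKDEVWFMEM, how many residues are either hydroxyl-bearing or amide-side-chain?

Hydroxyl-bearing: S, T, Y. Amide-side-chain: N, Q.
Hydroxyl-bearing residues here: T22 (1).
Amide-side-chain residues here: Q3, N6, Q13 (3).
The two groups share no amino acid, so total = 1 + 3 = 4.

4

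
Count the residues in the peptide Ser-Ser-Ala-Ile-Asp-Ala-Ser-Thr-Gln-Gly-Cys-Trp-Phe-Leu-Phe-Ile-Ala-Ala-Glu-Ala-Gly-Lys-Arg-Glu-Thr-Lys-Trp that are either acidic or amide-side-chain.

4

Acidic: D, E. Amide-side-chain: N, Q.
Acidic residues here: Asp5, Glu19, Glu24 (3).
Amide-side-chain residues here: Gln9 (1).
The two groups share no amino acid, so total = 3 + 1 = 4.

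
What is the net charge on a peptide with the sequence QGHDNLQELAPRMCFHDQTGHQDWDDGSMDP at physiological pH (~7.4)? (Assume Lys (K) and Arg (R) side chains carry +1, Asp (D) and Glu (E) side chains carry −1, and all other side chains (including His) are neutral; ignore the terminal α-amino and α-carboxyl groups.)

-6

Positive (K, R): R12 → +1.
Negative (D, E): D4, E8, D17, D23, D25, D26, D30 → −7.
Net charge = (+1) + (−7) = −6.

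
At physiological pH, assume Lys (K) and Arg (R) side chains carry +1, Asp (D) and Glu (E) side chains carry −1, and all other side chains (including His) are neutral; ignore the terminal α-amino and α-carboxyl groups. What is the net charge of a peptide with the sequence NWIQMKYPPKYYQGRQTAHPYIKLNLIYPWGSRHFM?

+5

Positive (K, R): K6, K10, R15, K23, R33 → +5.
Negative (D, E): none → −0.
Net charge = (+5) + (−0) = +5.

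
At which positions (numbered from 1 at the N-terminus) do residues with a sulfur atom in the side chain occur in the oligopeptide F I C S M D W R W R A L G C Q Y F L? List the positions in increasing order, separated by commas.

3, 5, 14

The sulfur-bearing residues are cysteine (–SH) and methionine (–S–CH₃).
Matching residues: C3, M5, C14.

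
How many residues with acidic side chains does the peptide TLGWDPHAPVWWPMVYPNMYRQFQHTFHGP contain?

1

Aspartate (D) and glutamate (E) have carboxylic-acid side chains and are the acidic amino acids.
Matching residues: D5.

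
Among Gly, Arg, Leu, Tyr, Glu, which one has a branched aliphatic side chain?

V, L, and I make up the branched-chain aliphatic group.
Of the listed options, only Leu belongs to this group.

Leu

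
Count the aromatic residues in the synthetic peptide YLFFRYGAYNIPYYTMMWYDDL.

9

F, W, and Y each carry an aromatic ring on the side chain.
Matching residues: Y1, F3, F4, Y6, Y9, Y13, Y14, W18, Y19.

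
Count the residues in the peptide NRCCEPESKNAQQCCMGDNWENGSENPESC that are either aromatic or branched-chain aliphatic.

Aromatic: F, W, Y. Branched-chain aliphatic: I, L, V.
Aromatic residues here: W20 (1).
Branched-chain aliphatic residues here: none (0).
The two groups share no amino acid, so total = 1 + 0 = 1.

1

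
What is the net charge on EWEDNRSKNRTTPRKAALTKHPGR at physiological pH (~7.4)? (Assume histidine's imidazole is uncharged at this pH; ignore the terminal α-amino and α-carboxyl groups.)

+4

At pH ~7.4 the Lys and Arg side chains are protonated (+1), the Asp and Glu side chains are deprotonated (−1), and with His taken as neutral all other side chains carry no charge.
Positive (K, R): R6, K8, R10, R14, K15, K20, R24 → +7.
Negative (D, E): E1, E3, D4 → −3.
Net charge = (+7) + (−3) = +4.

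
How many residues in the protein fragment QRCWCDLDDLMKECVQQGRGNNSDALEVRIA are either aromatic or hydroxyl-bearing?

2

Aromatic: F, W, Y. Hydroxyl-bearing: S, T, Y.
Aromatic residues here: W4 (1).
Hydroxyl-bearing residues here: S23 (1).
(Y belongs to both groups, but none appear in this sequence.) Total = 1 + 1 = 2.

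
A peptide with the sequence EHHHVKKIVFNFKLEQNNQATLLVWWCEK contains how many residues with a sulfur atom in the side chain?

Only Cys (C) and Met (M) have a sulfur atom in the side chain.
Matching residues: C27.

1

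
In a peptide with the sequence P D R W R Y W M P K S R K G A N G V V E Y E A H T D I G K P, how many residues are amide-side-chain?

1

Only N (asparagine) and Q (glutamine) carry a side-chain carboxamide.
Matching residues: N16.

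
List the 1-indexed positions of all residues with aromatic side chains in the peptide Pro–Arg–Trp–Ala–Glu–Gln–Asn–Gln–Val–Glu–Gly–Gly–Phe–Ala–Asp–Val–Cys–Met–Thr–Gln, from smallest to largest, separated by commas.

F, W, and Y each carry an aromatic ring on the side chain.
Matching residues: Trp3, Phe13.

3, 13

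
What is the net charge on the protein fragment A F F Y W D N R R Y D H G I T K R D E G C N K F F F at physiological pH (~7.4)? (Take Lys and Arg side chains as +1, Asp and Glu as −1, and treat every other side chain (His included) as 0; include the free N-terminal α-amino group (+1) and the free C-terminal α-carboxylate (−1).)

+1

Positive (K, R): R8, R9, K16, R17, K23 → +5.
Negative (D, E): D6, D11, D18, E19 → −4.
The N-terminus (+1) and C-terminus (−1) cancel.
Net charge = (+5) + (−4) = +1.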